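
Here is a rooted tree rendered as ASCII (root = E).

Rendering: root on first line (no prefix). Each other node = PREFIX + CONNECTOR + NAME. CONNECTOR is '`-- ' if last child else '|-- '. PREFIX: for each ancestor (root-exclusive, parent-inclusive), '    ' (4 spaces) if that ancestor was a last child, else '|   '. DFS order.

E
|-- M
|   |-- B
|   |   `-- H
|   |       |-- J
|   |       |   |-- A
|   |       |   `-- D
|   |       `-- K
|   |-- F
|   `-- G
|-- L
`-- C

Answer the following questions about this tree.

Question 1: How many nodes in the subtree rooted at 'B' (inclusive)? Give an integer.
Subtree rooted at B contains: A, B, D, H, J, K
Count = 6

Answer: 6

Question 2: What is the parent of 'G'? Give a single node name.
Answer: M

Derivation:
Scan adjacency: G appears as child of M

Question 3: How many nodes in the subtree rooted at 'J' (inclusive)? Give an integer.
Answer: 3

Derivation:
Subtree rooted at J contains: A, D, J
Count = 3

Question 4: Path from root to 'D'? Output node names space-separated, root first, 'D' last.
Walk down from root: E -> M -> B -> H -> J -> D

Answer: E M B H J D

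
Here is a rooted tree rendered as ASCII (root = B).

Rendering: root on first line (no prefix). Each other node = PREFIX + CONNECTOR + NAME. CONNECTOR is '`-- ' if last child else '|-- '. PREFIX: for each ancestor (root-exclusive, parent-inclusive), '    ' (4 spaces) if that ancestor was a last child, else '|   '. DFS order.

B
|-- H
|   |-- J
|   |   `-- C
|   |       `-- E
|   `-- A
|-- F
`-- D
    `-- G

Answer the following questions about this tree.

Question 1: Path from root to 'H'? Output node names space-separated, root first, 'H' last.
Answer: B H

Derivation:
Walk down from root: B -> H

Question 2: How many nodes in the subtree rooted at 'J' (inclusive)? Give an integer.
Answer: 3

Derivation:
Subtree rooted at J contains: C, E, J
Count = 3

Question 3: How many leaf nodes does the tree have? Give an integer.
Answer: 4

Derivation:
Leaves (nodes with no children): A, E, F, G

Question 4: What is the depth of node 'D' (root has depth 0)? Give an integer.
Answer: 1

Derivation:
Path from root to D: B -> D
Depth = number of edges = 1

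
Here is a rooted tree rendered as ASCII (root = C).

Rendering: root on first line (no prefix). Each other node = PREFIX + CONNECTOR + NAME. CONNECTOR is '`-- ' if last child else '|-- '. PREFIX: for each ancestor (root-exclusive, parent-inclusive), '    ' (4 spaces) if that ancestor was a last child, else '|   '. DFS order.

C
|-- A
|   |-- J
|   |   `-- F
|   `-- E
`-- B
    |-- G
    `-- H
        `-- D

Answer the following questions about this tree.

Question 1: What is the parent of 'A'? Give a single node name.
Answer: C

Derivation:
Scan adjacency: A appears as child of C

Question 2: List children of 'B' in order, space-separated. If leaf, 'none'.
Node B's children (from adjacency): G, H

Answer: G H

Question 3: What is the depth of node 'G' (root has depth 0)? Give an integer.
Answer: 2

Derivation:
Path from root to G: C -> B -> G
Depth = number of edges = 2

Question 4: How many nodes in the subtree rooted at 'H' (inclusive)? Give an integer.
Subtree rooted at H contains: D, H
Count = 2

Answer: 2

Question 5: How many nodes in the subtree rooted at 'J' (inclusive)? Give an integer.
Answer: 2

Derivation:
Subtree rooted at J contains: F, J
Count = 2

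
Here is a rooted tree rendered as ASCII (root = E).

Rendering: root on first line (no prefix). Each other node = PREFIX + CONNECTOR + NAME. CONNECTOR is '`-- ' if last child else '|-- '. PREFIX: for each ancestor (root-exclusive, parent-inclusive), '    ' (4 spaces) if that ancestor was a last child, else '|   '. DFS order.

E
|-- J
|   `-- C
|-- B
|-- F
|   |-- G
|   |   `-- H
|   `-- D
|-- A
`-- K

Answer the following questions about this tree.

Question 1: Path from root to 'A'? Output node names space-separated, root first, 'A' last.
Walk down from root: E -> A

Answer: E A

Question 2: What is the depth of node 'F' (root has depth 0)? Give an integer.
Answer: 1

Derivation:
Path from root to F: E -> F
Depth = number of edges = 1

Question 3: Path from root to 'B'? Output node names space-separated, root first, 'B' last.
Answer: E B

Derivation:
Walk down from root: E -> B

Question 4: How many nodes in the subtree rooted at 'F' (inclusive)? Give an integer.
Subtree rooted at F contains: D, F, G, H
Count = 4

Answer: 4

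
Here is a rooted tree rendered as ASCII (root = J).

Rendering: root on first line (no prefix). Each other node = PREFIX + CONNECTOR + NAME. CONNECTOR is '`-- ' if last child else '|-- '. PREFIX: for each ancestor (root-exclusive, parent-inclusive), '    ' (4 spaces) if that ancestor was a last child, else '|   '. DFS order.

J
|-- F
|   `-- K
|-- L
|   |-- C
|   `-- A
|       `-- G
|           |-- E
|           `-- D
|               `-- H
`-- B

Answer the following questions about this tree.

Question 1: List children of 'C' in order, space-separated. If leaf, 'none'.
Answer: none

Derivation:
Node C's children (from adjacency): (leaf)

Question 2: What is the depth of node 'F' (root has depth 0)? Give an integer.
Path from root to F: J -> F
Depth = number of edges = 1

Answer: 1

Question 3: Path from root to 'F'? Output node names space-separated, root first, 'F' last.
Walk down from root: J -> F

Answer: J F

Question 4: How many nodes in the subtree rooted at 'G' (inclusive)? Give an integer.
Subtree rooted at G contains: D, E, G, H
Count = 4

Answer: 4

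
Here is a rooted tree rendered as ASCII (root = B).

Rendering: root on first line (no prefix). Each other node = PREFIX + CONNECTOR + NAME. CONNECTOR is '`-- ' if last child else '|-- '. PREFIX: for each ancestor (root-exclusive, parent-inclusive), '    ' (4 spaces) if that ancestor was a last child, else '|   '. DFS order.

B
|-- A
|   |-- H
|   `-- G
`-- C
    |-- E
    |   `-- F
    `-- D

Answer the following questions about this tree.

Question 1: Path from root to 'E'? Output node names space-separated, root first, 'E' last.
Walk down from root: B -> C -> E

Answer: B C E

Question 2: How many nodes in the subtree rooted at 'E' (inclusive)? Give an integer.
Answer: 2

Derivation:
Subtree rooted at E contains: E, F
Count = 2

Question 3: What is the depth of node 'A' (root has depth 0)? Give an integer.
Path from root to A: B -> A
Depth = number of edges = 1

Answer: 1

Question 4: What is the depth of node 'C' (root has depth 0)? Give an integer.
Answer: 1

Derivation:
Path from root to C: B -> C
Depth = number of edges = 1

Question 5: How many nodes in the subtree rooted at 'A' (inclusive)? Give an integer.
Subtree rooted at A contains: A, G, H
Count = 3

Answer: 3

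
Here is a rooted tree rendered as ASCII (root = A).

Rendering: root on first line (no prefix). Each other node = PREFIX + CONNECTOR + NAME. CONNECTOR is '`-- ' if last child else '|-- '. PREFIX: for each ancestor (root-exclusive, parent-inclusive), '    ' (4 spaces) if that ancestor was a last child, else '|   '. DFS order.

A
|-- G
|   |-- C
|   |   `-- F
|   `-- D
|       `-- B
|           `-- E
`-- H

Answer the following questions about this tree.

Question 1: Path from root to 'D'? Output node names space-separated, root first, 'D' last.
Answer: A G D

Derivation:
Walk down from root: A -> G -> D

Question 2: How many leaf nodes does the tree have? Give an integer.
Leaves (nodes with no children): E, F, H

Answer: 3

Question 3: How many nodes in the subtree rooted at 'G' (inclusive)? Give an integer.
Subtree rooted at G contains: B, C, D, E, F, G
Count = 6

Answer: 6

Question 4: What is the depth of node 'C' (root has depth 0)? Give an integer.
Path from root to C: A -> G -> C
Depth = number of edges = 2

Answer: 2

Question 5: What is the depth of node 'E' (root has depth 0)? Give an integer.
Answer: 4

Derivation:
Path from root to E: A -> G -> D -> B -> E
Depth = number of edges = 4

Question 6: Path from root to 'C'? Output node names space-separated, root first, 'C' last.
Walk down from root: A -> G -> C

Answer: A G C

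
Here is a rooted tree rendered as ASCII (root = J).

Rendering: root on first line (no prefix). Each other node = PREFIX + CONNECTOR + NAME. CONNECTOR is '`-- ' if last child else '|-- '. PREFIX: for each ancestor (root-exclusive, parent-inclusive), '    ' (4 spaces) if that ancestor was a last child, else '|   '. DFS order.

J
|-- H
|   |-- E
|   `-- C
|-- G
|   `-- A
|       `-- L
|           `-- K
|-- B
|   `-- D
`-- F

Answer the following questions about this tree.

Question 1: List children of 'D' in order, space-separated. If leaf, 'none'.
Node D's children (from adjacency): (leaf)

Answer: none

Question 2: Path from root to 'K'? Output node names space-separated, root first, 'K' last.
Answer: J G A L K

Derivation:
Walk down from root: J -> G -> A -> L -> K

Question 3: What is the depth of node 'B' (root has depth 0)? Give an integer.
Path from root to B: J -> B
Depth = number of edges = 1

Answer: 1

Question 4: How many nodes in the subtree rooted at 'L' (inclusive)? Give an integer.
Answer: 2

Derivation:
Subtree rooted at L contains: K, L
Count = 2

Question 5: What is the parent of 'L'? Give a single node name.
Scan adjacency: L appears as child of A

Answer: A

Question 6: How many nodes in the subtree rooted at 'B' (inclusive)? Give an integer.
Answer: 2

Derivation:
Subtree rooted at B contains: B, D
Count = 2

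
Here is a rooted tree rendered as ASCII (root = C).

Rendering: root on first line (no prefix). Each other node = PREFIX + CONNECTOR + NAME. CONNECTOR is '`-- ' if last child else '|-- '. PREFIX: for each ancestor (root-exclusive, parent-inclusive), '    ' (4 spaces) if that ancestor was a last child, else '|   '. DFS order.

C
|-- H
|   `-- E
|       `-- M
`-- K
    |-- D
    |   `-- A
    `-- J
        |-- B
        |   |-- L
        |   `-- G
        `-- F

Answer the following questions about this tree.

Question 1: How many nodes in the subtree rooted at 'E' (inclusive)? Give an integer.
Subtree rooted at E contains: E, M
Count = 2

Answer: 2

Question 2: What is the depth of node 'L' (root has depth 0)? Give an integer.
Path from root to L: C -> K -> J -> B -> L
Depth = number of edges = 4

Answer: 4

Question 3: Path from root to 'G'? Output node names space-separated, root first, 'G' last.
Answer: C K J B G

Derivation:
Walk down from root: C -> K -> J -> B -> G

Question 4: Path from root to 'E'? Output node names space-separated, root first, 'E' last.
Answer: C H E

Derivation:
Walk down from root: C -> H -> E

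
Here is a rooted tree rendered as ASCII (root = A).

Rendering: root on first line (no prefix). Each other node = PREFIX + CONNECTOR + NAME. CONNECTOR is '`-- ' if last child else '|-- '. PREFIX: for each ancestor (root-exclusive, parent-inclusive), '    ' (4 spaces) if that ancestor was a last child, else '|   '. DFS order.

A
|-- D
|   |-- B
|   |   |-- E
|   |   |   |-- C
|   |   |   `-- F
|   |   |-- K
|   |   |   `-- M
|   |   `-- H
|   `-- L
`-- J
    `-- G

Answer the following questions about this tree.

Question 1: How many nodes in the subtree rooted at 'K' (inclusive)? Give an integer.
Answer: 2

Derivation:
Subtree rooted at K contains: K, M
Count = 2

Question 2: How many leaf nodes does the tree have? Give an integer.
Leaves (nodes with no children): C, F, G, H, L, M

Answer: 6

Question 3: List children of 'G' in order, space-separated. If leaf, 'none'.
Answer: none

Derivation:
Node G's children (from adjacency): (leaf)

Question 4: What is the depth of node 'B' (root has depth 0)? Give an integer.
Answer: 2

Derivation:
Path from root to B: A -> D -> B
Depth = number of edges = 2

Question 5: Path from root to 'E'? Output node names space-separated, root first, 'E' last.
Answer: A D B E

Derivation:
Walk down from root: A -> D -> B -> E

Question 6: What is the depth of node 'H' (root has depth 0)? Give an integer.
Path from root to H: A -> D -> B -> H
Depth = number of edges = 3

Answer: 3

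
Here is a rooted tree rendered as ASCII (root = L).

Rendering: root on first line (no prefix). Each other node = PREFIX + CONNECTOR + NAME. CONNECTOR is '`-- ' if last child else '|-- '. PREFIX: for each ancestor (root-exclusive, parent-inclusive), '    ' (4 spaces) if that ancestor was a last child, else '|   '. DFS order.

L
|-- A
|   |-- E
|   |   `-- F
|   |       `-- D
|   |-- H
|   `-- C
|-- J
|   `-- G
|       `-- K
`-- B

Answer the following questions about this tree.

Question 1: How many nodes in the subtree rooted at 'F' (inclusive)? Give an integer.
Subtree rooted at F contains: D, F
Count = 2

Answer: 2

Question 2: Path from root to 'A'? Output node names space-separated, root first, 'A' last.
Walk down from root: L -> A

Answer: L A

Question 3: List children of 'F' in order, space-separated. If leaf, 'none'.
Node F's children (from adjacency): D

Answer: D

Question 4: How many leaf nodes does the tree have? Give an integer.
Answer: 5

Derivation:
Leaves (nodes with no children): B, C, D, H, K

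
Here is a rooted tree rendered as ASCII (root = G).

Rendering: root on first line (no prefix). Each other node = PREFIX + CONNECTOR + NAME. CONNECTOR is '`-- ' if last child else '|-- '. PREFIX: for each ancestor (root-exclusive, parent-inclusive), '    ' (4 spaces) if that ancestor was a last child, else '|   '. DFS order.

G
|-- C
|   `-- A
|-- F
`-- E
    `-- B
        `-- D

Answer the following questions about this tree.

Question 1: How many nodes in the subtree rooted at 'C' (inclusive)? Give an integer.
Answer: 2

Derivation:
Subtree rooted at C contains: A, C
Count = 2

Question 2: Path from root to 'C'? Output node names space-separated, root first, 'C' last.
Walk down from root: G -> C

Answer: G C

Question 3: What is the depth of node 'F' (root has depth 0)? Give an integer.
Path from root to F: G -> F
Depth = number of edges = 1

Answer: 1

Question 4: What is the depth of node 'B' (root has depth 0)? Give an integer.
Answer: 2

Derivation:
Path from root to B: G -> E -> B
Depth = number of edges = 2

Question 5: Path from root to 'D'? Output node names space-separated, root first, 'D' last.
Answer: G E B D

Derivation:
Walk down from root: G -> E -> B -> D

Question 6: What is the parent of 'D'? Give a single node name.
Scan adjacency: D appears as child of B

Answer: B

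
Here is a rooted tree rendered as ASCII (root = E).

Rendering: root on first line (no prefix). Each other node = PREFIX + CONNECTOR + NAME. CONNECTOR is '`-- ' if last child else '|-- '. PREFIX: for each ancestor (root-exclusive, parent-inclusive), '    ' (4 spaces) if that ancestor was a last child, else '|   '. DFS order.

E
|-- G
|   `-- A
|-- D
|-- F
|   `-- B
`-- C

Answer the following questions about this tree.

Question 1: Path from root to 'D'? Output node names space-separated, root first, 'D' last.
Walk down from root: E -> D

Answer: E D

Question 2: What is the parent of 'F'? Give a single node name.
Answer: E

Derivation:
Scan adjacency: F appears as child of E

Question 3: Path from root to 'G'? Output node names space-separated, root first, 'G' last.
Walk down from root: E -> G

Answer: E G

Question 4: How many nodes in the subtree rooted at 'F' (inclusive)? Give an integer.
Answer: 2

Derivation:
Subtree rooted at F contains: B, F
Count = 2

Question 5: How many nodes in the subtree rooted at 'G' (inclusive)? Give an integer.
Subtree rooted at G contains: A, G
Count = 2

Answer: 2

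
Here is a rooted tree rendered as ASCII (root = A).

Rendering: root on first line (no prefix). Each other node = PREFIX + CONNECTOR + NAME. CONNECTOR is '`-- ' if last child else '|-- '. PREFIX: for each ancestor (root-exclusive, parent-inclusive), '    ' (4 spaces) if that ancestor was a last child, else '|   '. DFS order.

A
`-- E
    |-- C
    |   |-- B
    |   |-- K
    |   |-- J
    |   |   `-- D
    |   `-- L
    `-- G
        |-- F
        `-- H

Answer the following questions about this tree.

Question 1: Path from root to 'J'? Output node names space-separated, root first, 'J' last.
Walk down from root: A -> E -> C -> J

Answer: A E C J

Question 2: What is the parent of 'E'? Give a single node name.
Scan adjacency: E appears as child of A

Answer: A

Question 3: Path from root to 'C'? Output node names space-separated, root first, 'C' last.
Answer: A E C

Derivation:
Walk down from root: A -> E -> C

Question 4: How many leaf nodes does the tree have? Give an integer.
Leaves (nodes with no children): B, D, F, H, K, L

Answer: 6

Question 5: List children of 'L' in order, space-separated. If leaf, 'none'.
Answer: none

Derivation:
Node L's children (from adjacency): (leaf)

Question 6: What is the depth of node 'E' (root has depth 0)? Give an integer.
Path from root to E: A -> E
Depth = number of edges = 1

Answer: 1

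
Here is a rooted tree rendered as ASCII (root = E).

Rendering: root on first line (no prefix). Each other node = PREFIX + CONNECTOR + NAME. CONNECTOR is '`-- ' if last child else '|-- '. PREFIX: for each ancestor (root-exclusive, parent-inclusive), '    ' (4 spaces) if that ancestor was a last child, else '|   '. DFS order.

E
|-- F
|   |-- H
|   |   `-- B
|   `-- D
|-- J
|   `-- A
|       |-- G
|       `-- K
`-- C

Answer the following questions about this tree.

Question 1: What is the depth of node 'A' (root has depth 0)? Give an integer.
Answer: 2

Derivation:
Path from root to A: E -> J -> A
Depth = number of edges = 2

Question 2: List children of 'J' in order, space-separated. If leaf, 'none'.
Node J's children (from adjacency): A

Answer: A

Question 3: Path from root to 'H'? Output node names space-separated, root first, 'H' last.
Answer: E F H

Derivation:
Walk down from root: E -> F -> H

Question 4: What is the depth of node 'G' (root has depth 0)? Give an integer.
Path from root to G: E -> J -> A -> G
Depth = number of edges = 3

Answer: 3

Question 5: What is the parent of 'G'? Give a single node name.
Answer: A

Derivation:
Scan adjacency: G appears as child of A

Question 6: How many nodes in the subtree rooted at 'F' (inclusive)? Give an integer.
Answer: 4

Derivation:
Subtree rooted at F contains: B, D, F, H
Count = 4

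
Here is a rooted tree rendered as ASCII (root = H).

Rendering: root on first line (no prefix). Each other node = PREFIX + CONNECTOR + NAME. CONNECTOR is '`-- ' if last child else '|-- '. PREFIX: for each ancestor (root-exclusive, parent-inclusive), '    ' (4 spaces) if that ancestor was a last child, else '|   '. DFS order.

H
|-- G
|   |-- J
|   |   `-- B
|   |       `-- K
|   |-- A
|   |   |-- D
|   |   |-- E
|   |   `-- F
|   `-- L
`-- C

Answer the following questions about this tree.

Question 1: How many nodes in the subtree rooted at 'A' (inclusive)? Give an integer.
Subtree rooted at A contains: A, D, E, F
Count = 4

Answer: 4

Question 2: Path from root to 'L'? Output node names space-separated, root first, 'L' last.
Walk down from root: H -> G -> L

Answer: H G L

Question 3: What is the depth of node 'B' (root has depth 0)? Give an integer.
Path from root to B: H -> G -> J -> B
Depth = number of edges = 3

Answer: 3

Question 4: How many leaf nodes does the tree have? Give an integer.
Leaves (nodes with no children): C, D, E, F, K, L

Answer: 6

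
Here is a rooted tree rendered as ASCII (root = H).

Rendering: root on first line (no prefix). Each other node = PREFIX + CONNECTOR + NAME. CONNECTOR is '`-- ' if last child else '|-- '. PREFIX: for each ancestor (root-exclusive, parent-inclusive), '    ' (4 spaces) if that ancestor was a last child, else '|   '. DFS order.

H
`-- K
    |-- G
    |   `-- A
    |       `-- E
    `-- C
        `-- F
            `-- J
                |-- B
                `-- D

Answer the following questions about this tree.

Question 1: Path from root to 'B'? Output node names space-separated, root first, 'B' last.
Answer: H K C F J B

Derivation:
Walk down from root: H -> K -> C -> F -> J -> B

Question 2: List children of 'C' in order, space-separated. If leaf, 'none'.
Node C's children (from adjacency): F

Answer: F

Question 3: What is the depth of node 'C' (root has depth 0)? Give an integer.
Answer: 2

Derivation:
Path from root to C: H -> K -> C
Depth = number of edges = 2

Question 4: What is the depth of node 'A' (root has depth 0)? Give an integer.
Answer: 3

Derivation:
Path from root to A: H -> K -> G -> A
Depth = number of edges = 3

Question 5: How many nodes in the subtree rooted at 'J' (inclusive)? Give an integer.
Subtree rooted at J contains: B, D, J
Count = 3

Answer: 3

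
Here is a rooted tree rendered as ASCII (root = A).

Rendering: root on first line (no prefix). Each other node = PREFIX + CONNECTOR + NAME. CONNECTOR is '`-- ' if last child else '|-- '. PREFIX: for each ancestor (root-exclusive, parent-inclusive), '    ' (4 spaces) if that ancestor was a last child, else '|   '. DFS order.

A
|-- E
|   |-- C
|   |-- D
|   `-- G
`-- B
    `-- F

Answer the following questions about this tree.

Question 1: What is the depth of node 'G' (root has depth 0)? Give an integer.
Path from root to G: A -> E -> G
Depth = number of edges = 2

Answer: 2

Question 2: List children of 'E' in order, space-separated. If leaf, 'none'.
Node E's children (from adjacency): C, D, G

Answer: C D G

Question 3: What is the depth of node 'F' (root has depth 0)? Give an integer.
Answer: 2

Derivation:
Path from root to F: A -> B -> F
Depth = number of edges = 2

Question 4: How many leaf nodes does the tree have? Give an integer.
Leaves (nodes with no children): C, D, F, G

Answer: 4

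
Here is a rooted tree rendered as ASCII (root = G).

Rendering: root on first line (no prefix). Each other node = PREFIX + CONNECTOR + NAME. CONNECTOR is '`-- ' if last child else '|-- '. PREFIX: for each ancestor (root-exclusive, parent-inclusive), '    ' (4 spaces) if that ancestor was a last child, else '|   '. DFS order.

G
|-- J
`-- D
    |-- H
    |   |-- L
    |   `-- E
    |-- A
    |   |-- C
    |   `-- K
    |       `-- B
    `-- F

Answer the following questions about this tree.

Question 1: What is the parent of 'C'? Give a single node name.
Scan adjacency: C appears as child of A

Answer: A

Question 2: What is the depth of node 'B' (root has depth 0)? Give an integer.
Answer: 4

Derivation:
Path from root to B: G -> D -> A -> K -> B
Depth = number of edges = 4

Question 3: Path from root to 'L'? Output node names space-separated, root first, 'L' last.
Answer: G D H L

Derivation:
Walk down from root: G -> D -> H -> L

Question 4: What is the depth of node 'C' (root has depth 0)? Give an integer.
Path from root to C: G -> D -> A -> C
Depth = number of edges = 3

Answer: 3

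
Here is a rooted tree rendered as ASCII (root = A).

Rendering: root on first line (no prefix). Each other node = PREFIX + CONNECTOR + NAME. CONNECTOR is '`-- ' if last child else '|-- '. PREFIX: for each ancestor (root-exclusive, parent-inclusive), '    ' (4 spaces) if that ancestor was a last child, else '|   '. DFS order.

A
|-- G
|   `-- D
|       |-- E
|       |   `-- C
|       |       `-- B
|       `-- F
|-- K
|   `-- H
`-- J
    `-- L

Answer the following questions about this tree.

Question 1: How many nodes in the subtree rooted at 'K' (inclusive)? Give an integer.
Subtree rooted at K contains: H, K
Count = 2

Answer: 2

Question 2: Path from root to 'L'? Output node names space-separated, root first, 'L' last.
Walk down from root: A -> J -> L

Answer: A J L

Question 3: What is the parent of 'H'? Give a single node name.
Scan adjacency: H appears as child of K

Answer: K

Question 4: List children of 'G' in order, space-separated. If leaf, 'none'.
Node G's children (from adjacency): D

Answer: D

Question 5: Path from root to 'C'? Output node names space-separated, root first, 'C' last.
Walk down from root: A -> G -> D -> E -> C

Answer: A G D E C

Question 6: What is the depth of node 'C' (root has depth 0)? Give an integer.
Answer: 4

Derivation:
Path from root to C: A -> G -> D -> E -> C
Depth = number of edges = 4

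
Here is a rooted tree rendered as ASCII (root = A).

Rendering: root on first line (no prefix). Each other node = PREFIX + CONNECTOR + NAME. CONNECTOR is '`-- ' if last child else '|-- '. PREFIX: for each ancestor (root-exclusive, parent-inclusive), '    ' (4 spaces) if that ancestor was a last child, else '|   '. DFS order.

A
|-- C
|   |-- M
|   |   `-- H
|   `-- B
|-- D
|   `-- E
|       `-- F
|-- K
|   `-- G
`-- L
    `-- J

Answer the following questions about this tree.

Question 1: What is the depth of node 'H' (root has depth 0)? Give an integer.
Path from root to H: A -> C -> M -> H
Depth = number of edges = 3

Answer: 3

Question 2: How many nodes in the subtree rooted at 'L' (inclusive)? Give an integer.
Answer: 2

Derivation:
Subtree rooted at L contains: J, L
Count = 2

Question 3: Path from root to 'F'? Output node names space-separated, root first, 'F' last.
Answer: A D E F

Derivation:
Walk down from root: A -> D -> E -> F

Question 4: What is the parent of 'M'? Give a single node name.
Scan adjacency: M appears as child of C

Answer: C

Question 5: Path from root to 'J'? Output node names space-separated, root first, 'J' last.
Answer: A L J

Derivation:
Walk down from root: A -> L -> J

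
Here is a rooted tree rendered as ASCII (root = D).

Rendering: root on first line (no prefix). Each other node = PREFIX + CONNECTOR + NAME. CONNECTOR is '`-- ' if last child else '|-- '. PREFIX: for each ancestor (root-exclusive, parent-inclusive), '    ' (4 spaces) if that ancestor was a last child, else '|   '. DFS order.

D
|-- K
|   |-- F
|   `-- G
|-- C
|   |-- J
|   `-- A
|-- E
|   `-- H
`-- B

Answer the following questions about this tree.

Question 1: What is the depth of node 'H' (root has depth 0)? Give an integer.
Answer: 2

Derivation:
Path from root to H: D -> E -> H
Depth = number of edges = 2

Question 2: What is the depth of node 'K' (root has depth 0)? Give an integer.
Path from root to K: D -> K
Depth = number of edges = 1

Answer: 1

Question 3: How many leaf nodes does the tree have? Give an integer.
Answer: 6

Derivation:
Leaves (nodes with no children): A, B, F, G, H, J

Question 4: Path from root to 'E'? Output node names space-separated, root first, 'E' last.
Answer: D E

Derivation:
Walk down from root: D -> E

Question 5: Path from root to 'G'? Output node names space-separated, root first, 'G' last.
Answer: D K G

Derivation:
Walk down from root: D -> K -> G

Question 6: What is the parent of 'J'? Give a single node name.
Answer: C

Derivation:
Scan adjacency: J appears as child of C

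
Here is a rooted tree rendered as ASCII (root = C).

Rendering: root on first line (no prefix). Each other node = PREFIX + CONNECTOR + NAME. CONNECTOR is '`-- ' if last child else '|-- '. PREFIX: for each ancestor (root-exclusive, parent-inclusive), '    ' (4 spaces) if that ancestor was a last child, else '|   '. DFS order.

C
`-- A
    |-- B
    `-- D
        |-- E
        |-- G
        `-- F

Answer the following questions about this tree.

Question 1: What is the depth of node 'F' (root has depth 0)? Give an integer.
Path from root to F: C -> A -> D -> F
Depth = number of edges = 3

Answer: 3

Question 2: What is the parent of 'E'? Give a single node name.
Scan adjacency: E appears as child of D

Answer: D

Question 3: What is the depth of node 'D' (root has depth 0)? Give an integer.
Answer: 2

Derivation:
Path from root to D: C -> A -> D
Depth = number of edges = 2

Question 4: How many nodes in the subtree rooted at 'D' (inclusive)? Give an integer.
Subtree rooted at D contains: D, E, F, G
Count = 4

Answer: 4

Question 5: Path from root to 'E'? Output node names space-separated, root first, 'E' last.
Walk down from root: C -> A -> D -> E

Answer: C A D E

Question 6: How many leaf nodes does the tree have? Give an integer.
Answer: 4

Derivation:
Leaves (nodes with no children): B, E, F, G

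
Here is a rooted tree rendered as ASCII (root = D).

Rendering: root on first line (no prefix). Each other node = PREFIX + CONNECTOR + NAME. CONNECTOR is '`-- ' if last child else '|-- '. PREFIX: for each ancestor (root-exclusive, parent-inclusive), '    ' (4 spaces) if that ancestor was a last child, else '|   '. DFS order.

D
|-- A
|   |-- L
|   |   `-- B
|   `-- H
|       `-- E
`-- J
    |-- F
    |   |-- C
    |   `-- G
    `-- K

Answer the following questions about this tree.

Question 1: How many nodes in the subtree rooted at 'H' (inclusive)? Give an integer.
Subtree rooted at H contains: E, H
Count = 2

Answer: 2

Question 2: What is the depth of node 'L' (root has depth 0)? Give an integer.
Path from root to L: D -> A -> L
Depth = number of edges = 2

Answer: 2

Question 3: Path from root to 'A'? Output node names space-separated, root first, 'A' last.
Answer: D A

Derivation:
Walk down from root: D -> A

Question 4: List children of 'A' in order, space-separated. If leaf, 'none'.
Answer: L H

Derivation:
Node A's children (from adjacency): L, H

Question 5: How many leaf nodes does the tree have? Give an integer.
Leaves (nodes with no children): B, C, E, G, K

Answer: 5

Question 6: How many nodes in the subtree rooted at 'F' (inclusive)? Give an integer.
Subtree rooted at F contains: C, F, G
Count = 3

Answer: 3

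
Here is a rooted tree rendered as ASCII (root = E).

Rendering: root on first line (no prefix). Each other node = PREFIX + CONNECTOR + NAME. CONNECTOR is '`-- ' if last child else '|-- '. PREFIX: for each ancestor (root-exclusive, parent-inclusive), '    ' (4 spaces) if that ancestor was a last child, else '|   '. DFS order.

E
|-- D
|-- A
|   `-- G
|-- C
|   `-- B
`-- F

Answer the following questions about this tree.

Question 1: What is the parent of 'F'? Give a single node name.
Scan adjacency: F appears as child of E

Answer: E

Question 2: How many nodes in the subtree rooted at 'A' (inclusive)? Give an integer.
Subtree rooted at A contains: A, G
Count = 2

Answer: 2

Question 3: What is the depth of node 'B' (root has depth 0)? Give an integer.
Path from root to B: E -> C -> B
Depth = number of edges = 2

Answer: 2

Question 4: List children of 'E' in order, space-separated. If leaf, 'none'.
Answer: D A C F

Derivation:
Node E's children (from adjacency): D, A, C, F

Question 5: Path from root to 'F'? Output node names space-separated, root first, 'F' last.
Answer: E F

Derivation:
Walk down from root: E -> F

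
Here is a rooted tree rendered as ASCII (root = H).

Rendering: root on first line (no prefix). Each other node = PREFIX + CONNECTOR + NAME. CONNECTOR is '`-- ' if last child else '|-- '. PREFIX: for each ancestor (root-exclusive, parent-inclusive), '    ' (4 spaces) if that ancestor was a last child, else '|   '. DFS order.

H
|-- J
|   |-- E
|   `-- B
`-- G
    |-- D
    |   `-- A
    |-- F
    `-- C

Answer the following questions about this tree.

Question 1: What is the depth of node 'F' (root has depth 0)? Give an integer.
Answer: 2

Derivation:
Path from root to F: H -> G -> F
Depth = number of edges = 2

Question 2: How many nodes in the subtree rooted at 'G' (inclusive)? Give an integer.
Subtree rooted at G contains: A, C, D, F, G
Count = 5

Answer: 5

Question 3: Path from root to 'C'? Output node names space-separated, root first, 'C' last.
Walk down from root: H -> G -> C

Answer: H G C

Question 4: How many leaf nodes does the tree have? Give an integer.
Answer: 5

Derivation:
Leaves (nodes with no children): A, B, C, E, F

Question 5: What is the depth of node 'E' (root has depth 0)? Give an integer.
Answer: 2

Derivation:
Path from root to E: H -> J -> E
Depth = number of edges = 2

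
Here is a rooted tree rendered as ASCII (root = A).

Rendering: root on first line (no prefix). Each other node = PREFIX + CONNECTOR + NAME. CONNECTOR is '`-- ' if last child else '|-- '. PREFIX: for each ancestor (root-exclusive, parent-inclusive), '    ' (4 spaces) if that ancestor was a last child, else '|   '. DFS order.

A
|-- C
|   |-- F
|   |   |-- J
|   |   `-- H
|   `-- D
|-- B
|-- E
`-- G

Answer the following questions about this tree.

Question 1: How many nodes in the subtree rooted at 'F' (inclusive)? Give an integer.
Subtree rooted at F contains: F, H, J
Count = 3

Answer: 3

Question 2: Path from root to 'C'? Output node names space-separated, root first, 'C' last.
Answer: A C

Derivation:
Walk down from root: A -> C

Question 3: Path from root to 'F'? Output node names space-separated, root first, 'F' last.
Walk down from root: A -> C -> F

Answer: A C F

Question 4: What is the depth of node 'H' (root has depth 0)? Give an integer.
Answer: 3

Derivation:
Path from root to H: A -> C -> F -> H
Depth = number of edges = 3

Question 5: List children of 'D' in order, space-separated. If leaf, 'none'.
Answer: none

Derivation:
Node D's children (from adjacency): (leaf)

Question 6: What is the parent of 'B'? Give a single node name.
Scan adjacency: B appears as child of A

Answer: A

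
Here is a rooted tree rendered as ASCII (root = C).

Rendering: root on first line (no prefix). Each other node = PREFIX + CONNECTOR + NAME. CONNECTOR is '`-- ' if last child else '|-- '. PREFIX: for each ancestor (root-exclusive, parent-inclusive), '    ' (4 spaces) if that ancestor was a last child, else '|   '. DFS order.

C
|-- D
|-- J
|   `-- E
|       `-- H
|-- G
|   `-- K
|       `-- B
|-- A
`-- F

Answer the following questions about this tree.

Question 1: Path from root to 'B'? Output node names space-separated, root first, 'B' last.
Walk down from root: C -> G -> K -> B

Answer: C G K B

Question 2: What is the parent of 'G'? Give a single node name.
Answer: C

Derivation:
Scan adjacency: G appears as child of C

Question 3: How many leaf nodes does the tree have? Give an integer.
Answer: 5

Derivation:
Leaves (nodes with no children): A, B, D, F, H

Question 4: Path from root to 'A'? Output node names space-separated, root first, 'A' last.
Walk down from root: C -> A

Answer: C A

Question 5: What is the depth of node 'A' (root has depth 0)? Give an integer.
Answer: 1

Derivation:
Path from root to A: C -> A
Depth = number of edges = 1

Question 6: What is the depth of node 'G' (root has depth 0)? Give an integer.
Answer: 1

Derivation:
Path from root to G: C -> G
Depth = number of edges = 1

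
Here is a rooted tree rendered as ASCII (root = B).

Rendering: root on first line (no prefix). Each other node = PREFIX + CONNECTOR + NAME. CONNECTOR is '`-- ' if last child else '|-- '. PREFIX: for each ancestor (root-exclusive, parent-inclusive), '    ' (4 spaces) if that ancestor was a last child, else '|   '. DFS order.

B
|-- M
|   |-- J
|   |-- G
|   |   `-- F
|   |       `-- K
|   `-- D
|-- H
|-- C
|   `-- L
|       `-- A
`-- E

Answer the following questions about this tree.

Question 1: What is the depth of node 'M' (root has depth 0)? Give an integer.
Answer: 1

Derivation:
Path from root to M: B -> M
Depth = number of edges = 1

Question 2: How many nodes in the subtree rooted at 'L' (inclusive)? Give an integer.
Subtree rooted at L contains: A, L
Count = 2

Answer: 2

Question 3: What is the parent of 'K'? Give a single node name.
Answer: F

Derivation:
Scan adjacency: K appears as child of F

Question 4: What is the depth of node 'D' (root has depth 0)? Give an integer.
Path from root to D: B -> M -> D
Depth = number of edges = 2

Answer: 2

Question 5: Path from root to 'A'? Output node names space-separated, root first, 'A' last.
Walk down from root: B -> C -> L -> A

Answer: B C L A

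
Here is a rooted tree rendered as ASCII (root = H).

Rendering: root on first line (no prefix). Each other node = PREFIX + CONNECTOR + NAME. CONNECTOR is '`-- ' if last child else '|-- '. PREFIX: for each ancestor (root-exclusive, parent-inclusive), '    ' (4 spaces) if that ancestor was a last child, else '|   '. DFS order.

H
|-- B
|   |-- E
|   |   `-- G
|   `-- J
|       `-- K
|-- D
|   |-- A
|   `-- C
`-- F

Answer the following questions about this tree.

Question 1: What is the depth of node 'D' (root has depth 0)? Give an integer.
Answer: 1

Derivation:
Path from root to D: H -> D
Depth = number of edges = 1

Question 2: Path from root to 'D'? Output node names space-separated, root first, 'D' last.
Walk down from root: H -> D

Answer: H D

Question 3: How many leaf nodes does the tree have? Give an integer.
Answer: 5

Derivation:
Leaves (nodes with no children): A, C, F, G, K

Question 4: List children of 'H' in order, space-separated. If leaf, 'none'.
Node H's children (from adjacency): B, D, F

Answer: B D F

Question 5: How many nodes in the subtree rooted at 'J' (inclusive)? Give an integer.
Answer: 2

Derivation:
Subtree rooted at J contains: J, K
Count = 2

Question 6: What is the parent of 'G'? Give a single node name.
Answer: E

Derivation:
Scan adjacency: G appears as child of E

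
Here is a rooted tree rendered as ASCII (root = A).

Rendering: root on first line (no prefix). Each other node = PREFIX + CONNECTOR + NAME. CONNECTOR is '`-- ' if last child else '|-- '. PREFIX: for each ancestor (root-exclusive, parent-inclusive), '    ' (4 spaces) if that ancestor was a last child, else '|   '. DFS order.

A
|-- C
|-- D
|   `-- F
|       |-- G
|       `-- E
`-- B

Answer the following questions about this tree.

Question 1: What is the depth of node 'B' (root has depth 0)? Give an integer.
Answer: 1

Derivation:
Path from root to B: A -> B
Depth = number of edges = 1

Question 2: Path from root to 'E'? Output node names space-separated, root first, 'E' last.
Answer: A D F E

Derivation:
Walk down from root: A -> D -> F -> E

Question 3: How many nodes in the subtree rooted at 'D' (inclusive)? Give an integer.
Subtree rooted at D contains: D, E, F, G
Count = 4

Answer: 4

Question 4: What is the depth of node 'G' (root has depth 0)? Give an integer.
Path from root to G: A -> D -> F -> G
Depth = number of edges = 3

Answer: 3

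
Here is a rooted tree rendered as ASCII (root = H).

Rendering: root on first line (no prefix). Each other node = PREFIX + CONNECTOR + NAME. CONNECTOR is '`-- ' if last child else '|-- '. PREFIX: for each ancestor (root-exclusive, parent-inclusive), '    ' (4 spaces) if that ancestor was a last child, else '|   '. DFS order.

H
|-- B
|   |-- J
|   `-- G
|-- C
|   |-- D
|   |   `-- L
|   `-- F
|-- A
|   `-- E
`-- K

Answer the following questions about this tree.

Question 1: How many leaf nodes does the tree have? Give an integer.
Leaves (nodes with no children): E, F, G, J, K, L

Answer: 6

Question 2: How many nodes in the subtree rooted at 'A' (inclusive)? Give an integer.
Subtree rooted at A contains: A, E
Count = 2

Answer: 2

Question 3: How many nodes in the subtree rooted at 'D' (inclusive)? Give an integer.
Subtree rooted at D contains: D, L
Count = 2

Answer: 2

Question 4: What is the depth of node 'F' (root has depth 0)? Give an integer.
Answer: 2

Derivation:
Path from root to F: H -> C -> F
Depth = number of edges = 2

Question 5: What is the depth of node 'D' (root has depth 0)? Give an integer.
Answer: 2

Derivation:
Path from root to D: H -> C -> D
Depth = number of edges = 2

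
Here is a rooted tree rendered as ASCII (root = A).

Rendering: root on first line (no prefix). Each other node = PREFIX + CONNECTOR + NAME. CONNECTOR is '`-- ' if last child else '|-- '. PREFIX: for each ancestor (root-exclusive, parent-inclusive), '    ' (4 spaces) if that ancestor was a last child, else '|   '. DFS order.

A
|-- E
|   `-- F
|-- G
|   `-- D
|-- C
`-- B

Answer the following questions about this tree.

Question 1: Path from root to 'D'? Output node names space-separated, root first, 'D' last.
Answer: A G D

Derivation:
Walk down from root: A -> G -> D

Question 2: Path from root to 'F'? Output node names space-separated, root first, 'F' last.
Walk down from root: A -> E -> F

Answer: A E F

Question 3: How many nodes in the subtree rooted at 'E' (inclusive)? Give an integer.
Answer: 2

Derivation:
Subtree rooted at E contains: E, F
Count = 2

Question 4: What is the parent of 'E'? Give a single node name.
Answer: A

Derivation:
Scan adjacency: E appears as child of A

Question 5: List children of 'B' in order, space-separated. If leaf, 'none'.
Node B's children (from adjacency): (leaf)

Answer: none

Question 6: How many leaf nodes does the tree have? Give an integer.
Answer: 4

Derivation:
Leaves (nodes with no children): B, C, D, F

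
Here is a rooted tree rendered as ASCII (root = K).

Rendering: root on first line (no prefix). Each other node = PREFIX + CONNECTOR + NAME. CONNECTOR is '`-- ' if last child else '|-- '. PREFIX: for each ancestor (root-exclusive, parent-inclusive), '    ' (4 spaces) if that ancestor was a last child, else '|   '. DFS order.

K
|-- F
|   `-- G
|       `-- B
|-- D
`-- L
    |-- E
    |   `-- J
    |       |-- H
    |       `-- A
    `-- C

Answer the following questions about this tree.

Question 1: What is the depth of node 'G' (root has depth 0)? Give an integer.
Path from root to G: K -> F -> G
Depth = number of edges = 2

Answer: 2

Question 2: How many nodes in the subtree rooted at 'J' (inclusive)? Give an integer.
Subtree rooted at J contains: A, H, J
Count = 3

Answer: 3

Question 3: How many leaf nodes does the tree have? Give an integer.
Leaves (nodes with no children): A, B, C, D, H

Answer: 5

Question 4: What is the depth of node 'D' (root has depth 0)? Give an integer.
Path from root to D: K -> D
Depth = number of edges = 1

Answer: 1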